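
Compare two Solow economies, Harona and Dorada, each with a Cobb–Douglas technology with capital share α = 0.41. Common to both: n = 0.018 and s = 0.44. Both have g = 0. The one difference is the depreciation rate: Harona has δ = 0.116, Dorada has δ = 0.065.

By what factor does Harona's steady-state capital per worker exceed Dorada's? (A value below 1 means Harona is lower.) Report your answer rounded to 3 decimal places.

k*_H / k*_D ≈ 0.444

Steady-state k* = [s/(n + δ)]^(1/(1−α)), so the ratio is [ (s_H/(n + δ)_H) / (s_D/(n + δ)_D) ]^1.6949.
s_H/(n + δ)_H = 0.44/0.134 = 3.2836; s_D/(n + δ)_D = 0.44/0.083 = 5.3012.
Ratio = (3.2836/5.3012)^1.6949 = 0.6194^1.6949 ≈ 0.4440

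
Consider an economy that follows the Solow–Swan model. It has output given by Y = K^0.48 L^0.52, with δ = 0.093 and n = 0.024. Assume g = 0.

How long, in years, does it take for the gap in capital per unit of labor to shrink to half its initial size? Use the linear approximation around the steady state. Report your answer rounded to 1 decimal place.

Near the steady state the convergence rate is λ = (1 − α)(n + δ).
λ = (1 − 0.48) × 0.117 = 0.52 × 0.117 = 0.06084
Half-life = ln 2 / λ = 0.6931 / 0.06084 ≈ 11.39 years

t_½ ≈ 11.4 years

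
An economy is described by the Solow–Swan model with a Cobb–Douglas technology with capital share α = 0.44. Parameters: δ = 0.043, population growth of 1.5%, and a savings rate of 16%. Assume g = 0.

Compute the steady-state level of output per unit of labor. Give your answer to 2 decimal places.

y* ≈ 2.22

Steady state requires s·f(k) = (n + δ)·k, i.e. s·k^α = (n + δ)·k.
Rearranging, k^(1−α) = s / (n + δ).
k^0.56 = 0.16 / (0.015 + 0.043) = 0.16 / 0.058 = 2.7586
k* = 2.7586^(1/0.56) ≈ 6.1227
y* = (k*)^α = 6.1227^0.44 ≈ 2.2195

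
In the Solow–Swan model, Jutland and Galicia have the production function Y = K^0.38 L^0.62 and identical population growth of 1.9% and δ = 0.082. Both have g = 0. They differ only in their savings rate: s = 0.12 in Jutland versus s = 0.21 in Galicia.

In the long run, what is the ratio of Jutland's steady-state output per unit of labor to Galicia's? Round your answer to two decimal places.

y*_J / y*_G ≈ 0.71

Steady-state y* = [s/(n + δ)]^(α/(1−α)), so the ratio is [ (s_J/(n + δ)_J) / (s_G/(n + δ)_G) ]^0.6129.
s_J/(n + δ)_J = 0.12/0.101 = 1.1881; s_G/(n + δ)_G = 0.21/0.101 = 2.0792.
Ratio = (1.1881/2.0792)^0.6129 = 0.5714^0.6129 ≈ 0.7096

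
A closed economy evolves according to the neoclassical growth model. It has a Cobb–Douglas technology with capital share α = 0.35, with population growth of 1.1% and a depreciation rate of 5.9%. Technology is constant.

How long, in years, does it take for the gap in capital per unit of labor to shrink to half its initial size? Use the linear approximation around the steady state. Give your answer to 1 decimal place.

Near the steady state the convergence rate is λ = (1 − α)(n + δ).
λ = (1 − 0.35) × 0.070 = 0.65 × 0.070 = 0.0455
Half-life = ln 2 / λ = 0.6931 / 0.0455 ≈ 15.23 years

t_½ ≈ 15.2 years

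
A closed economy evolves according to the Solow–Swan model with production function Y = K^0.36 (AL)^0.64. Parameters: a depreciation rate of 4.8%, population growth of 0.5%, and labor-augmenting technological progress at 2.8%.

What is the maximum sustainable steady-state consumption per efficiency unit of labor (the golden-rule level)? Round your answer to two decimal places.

c_gold ≈ 1.48

At the golden rule, f'(k) = n + g + δ, so α·k^(α−1) = n + g + δ and k_gold = (α/(n + g + δ))^(1/(1−α)).
k_gold = (0.36/0.081)^(1/0.64) = 4.4444^1.5625 ≈ 10.2851
c_gold = f(k_gold) − (n + g + δ)·k_gold = 2.3142 − 0.081×10.2851 ≈ 1.4811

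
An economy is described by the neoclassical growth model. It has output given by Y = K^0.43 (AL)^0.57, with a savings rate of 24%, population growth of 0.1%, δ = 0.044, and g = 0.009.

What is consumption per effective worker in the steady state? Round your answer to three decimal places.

c* = 2.342

Steady state requires s·f(k) = (n + g + δ)·k, i.e. s·k^α = (n + g + δ)·k.
Dividing both sides by k: k^(1−α) = s / (n + g + δ).
k^0.57 = 0.24 / (0.001 + 0.009 + 0.044) = 0.24 / 0.054 = 4.4444
k* = 4.4444^(1/0.57) ≈ 13.6935
y* = (k*)^α = 13.6935^0.43 ≈ 3.0811
c* = (1 − s)·y* = (1 − 0.24) × 3.0811 ≈ 2.3416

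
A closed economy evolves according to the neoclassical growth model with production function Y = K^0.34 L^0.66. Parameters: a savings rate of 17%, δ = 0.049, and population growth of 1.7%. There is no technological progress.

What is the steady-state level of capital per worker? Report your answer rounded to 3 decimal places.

k* = 4.194

In steady state, investment equals break-even investment: s·k^α = (n + δ)·k.
Rearranging, k^(1−α) = s / (n + δ).
k^0.66 = 0.17 / (0.017 + 0.049) = 0.17 / 0.066 = 2.5758
k* = 2.5758^(1/0.66) ≈ 4.1937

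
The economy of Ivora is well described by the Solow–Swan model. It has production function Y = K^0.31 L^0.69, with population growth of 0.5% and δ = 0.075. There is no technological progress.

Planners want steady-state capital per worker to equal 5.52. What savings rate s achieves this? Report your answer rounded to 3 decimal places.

At the steady state, Δk = 0, so s·k^α = (n + δ)·k.
So s / (n + δ) = (k*)^(1−α) = 5.52^0.69 = 3.2504.
Therefore s = 3.2504 × (n + δ) = 3.2504 × 0.080 = 0.2600.

s ≈ 0.260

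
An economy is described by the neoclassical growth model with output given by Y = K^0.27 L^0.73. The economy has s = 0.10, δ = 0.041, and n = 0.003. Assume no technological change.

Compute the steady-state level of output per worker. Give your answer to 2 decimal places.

y* = 1.35

In steady state, investment equals break-even investment: s·k^α = (n + δ)·k.
Dividing both sides by k: k^(1−α) = s / (n + δ).
k^0.73 = 0.10 / (0.003 + 0.041) = 0.10 / 0.044 = 2.2727
k* = 2.2727^(1/0.73) ≈ 3.0790
y* = (k*)^α = 3.0790^0.27 ≈ 1.3548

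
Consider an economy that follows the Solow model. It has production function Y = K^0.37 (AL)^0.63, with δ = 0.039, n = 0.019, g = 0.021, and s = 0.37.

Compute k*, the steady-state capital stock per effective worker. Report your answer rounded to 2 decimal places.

At the steady state, Δk = 0, so s·k^α = (n + g + δ)·k.
Rearranging, k^(1−α) = s / (n + g + δ).
k^0.63 = 0.37 / (0.019 + 0.021 + 0.039) = 0.37 / 0.079 = 4.6835
k* = 4.6835^(1/0.63) ≈ 11.5984

k* ≈ 11.60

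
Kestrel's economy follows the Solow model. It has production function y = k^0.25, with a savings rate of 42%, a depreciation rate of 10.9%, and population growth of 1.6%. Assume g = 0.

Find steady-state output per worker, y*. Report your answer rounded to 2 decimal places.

At the steady state, Δk = 0, so s·k^α = (n + δ)·k.
Dividing both sides by k: k^(1−α) = s / (n + δ).
k^0.75 = 0.42 / (0.016 + 0.109) = 0.42 / 0.125 = 3.3600
k* = 3.3600^(1/0.75) ≈ 5.0325
y* = (k*)^α = 5.0325^0.25 ≈ 1.4978

y* ≈ 1.50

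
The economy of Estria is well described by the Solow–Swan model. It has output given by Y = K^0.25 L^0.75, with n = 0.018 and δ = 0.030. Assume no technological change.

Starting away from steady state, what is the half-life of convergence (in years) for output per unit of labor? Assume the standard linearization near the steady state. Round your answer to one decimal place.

Near the steady state the convergence rate is λ = (1 − α)(n + δ).
λ = (1 − 0.25) × 0.048 = 0.75 × 0.048 = 0.0360
Half-life = ln 2 / λ = 0.6931 / 0.0360 ≈ 19.25 years

about 19.3 years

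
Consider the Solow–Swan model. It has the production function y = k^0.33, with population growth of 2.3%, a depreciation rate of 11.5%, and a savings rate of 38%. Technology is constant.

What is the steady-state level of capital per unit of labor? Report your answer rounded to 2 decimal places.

At the steady state, Δk = 0, so s·k^α = (n + δ)·k.
Dividing both sides by k: k^(1−α) = s / (n + δ).
k^0.67 = 0.38 / (0.023 + 0.115) = 0.38 / 0.138 = 2.7536
k* = 2.7536^(1/0.67) ≈ 4.5349

k* = 4.53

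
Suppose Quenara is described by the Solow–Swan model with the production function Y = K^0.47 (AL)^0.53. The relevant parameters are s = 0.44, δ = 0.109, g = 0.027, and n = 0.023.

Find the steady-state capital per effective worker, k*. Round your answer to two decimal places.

Steady state requires s·f(k) = (n + g + δ)·k, i.e. s·k^α = (n + g + δ)·k.
Rearranging, k^(1−α) = s / (n + g + δ).
k^0.53 = 0.44 / (0.023 + 0.027 + 0.109) = 0.44 / 0.159 = 2.7673
k* = 2.7673^(1/0.53) ≈ 6.8245

k* ≈ 6.82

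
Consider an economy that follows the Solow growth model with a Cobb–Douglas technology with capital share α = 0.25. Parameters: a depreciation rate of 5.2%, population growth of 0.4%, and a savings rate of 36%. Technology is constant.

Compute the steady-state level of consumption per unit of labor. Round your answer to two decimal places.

c* ≈ 1.19

Steady state requires s·f(k) = (n + δ)·k, i.e. s·k^α = (n + δ)·k.
Dividing both sides by k: k^(1−α) = s / (n + δ).
k^0.75 = 0.36 / (0.004 + 0.052) = 0.36 / 0.056 = 6.4286
k* = 6.4286^(1/0.75) ≈ 11.9533
y* = (k*)^α = 11.9533^0.25 ≈ 1.8594
c* = (1 − s)·y* = (1 − 0.36) × 1.8594 ≈ 1.1900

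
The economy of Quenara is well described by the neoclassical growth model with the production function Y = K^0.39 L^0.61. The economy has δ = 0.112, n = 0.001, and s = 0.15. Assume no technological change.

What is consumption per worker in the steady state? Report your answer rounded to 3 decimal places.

In steady state, investment equals break-even investment: s·k^α = (n + δ)·k.
Dividing both sides by k: k^(1−α) = s / (n + δ).
k^0.61 = 0.15 / (0.001 + 0.112) = 0.15 / 0.113 = 1.3274
k* = 1.3274^(1/0.61) ≈ 1.5909
y* = (k*)^α = 1.5909^0.39 ≈ 1.1985
c* = (1 − s)·y* = (1 − 0.15) × 1.1985 ≈ 1.0187

c* = 1.019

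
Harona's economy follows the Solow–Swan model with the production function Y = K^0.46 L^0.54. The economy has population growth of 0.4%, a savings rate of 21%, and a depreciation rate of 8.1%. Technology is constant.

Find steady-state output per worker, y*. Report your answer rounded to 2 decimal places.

In steady state, investment equals break-even investment: s·k^α = (n + δ)·k.
Dividing both sides by k: k^(1−α) = s / (n + δ).
k^0.54 = 0.21 / (0.004 + 0.081) = 0.21 / 0.085 = 2.4706
k* = 2.4706^(1/0.54) ≈ 5.3384
y* = (k*)^α = 5.3384^0.46 ≈ 2.1608

y* = 2.16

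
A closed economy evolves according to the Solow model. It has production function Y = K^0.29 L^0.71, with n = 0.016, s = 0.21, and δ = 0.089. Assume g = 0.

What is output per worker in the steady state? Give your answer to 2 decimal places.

Steady state requires s·f(k) = (n + δ)·k, i.e. s·k^α = (n + δ)·k.
Rearranging, k^(1−α) = s / (n + δ).
k^0.71 = 0.21 / (0.016 + 0.089) = 0.21 / 0.105 = 2.0000
k* = 2.0000^(1/0.71) ≈ 2.6545
y* = (k*)^α = 2.6545^0.29 ≈ 1.3273

y* ≈ 1.33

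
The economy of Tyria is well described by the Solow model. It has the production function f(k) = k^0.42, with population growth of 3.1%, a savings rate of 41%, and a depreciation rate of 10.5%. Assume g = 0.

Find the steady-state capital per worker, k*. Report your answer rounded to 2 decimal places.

k* = 6.70

Steady state requires s·f(k) = (n + δ)·k, i.e. s·k^α = (n + δ)·k.
Rearranging, k^(1−α) = s / (n + δ).
k^0.58 = 0.41 / (0.031 + 0.105) = 0.41 / 0.136 = 3.0147
k* = 3.0147^(1/0.58) ≈ 6.7032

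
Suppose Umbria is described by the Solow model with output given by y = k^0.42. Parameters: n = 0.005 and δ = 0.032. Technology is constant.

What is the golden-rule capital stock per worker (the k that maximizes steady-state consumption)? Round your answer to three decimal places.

k_gold ≈ 65.925

The golden rule sets f'(k) = n + δ, i.e. α·k^(α−1) = n + δ.
So k^(1−α) = α / (n + δ) = 0.42 / 0.037 = 11.3514.
k_gold = 11.3514^(1/0.58) ≈ 65.9251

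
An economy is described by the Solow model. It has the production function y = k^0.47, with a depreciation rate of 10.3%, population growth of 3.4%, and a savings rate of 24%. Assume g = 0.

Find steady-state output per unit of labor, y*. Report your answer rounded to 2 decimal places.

Steady state requires s·f(k) = (n + δ)·k, i.e. s·k^α = (n + δ)·k.
Rearranging, k^(1−α) = s / (n + δ).
k^0.53 = 0.24 / (0.034 + 0.103) = 0.24 / 0.137 = 1.7518
k* = 1.7518^(1/0.53) ≈ 2.8801
y* = (k*)^α = 2.8801^0.47 ≈ 1.6441

y* = 1.64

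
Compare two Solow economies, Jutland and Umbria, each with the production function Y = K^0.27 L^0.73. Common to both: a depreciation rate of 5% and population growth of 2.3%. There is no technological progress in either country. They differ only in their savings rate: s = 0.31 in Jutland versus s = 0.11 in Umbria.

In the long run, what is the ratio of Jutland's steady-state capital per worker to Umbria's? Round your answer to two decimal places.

ratio ≈ 4.13

Steady-state k* = [s/(n + δ)]^(1/(1−α)), so the ratio is [ (s_J/(n + δ)_J) / (s_U/(n + δ)_U) ]^1.3699.
s_J/(n + δ)_J = 0.31/0.073 = 4.2466; s_U/(n + δ)_U = 0.11/0.073 = 1.5068.
Ratio = (4.2466/1.5068)^1.3699 = 2.8183^1.3699 ≈ 4.1346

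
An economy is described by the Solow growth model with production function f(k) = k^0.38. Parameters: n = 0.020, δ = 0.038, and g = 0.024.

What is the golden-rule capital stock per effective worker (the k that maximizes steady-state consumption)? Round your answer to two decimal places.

k_gold ≈ 11.86

The golden rule sets f'(k) = n + g + δ, i.e. α·k^(α−1) = n + g + δ.
So k^(1−α) = α / (n + g + δ) = 0.38 / 0.082 = 4.6341.
k_gold = 4.6341^(1/0.62) ≈ 11.8614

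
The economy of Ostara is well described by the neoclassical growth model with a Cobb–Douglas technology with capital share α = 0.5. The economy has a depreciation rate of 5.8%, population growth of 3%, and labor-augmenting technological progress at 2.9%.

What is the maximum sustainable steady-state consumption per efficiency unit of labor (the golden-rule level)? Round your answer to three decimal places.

At the golden rule, f'(k) = n + g + δ, so α·k^(α−1) = n + g + δ and k_gold = (α/(n + g + δ))^(1/(1−α)).
k_gold = (0.5/0.117)^(1/0.5) = 4.2735^2 ≈ 18.2628
c_gold = f(k_gold) − (n + g + δ)·k_gold = 4.2735 − 0.117×18.2628 ≈ 2.1368

c_gold ≈ 2.137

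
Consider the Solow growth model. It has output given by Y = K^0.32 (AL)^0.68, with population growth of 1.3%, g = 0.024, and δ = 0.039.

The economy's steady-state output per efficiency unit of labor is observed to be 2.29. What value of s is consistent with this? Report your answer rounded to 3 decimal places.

s ≈ 0.442

At the steady state, Δk = 0, so s·k^α = (n + g + δ)·k.
Since y* = [s/(n + g + δ)]^(α/(1−α)), we have s/(n + g + δ) = (y*)^((1−α)/α) = 2.29^2.125 = 5.8163.
Therefore s = 5.8163 × (n + g + δ) = 5.8163 × 0.076 = 0.4420.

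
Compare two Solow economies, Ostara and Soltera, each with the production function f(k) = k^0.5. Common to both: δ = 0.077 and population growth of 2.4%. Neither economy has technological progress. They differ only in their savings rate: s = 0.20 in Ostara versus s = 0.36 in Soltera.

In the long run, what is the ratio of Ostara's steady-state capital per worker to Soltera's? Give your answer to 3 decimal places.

Steady-state k* = [s/(n + δ)]^(1/(1−α)), so the ratio is [ (s_O/(n + δ)_O) / (s_S/(n + δ)_S) ]^2.
s_O/(n + δ)_O = 0.20/0.101 = 1.9802; s_S/(n + δ)_S = 0.36/0.101 = 3.5644.
Ratio = (1.9802/3.5644)^2 = 0.5555^2 ≈ 0.3086

ratio ≈ 0.309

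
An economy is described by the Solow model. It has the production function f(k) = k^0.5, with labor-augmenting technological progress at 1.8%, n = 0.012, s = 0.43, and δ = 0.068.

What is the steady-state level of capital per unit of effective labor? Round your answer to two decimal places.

k* = 19.25

At the steady state, Δk = 0, so s·k^α = (n + g + δ)·k.
Dividing both sides by k: k^(1−α) = s / (n + g + δ).
k^0.5 = 0.43 / (0.012 + 0.018 + 0.068) = 0.43 / 0.098 = 4.3878
k* = 4.3878^(1/0.5) ≈ 19.2528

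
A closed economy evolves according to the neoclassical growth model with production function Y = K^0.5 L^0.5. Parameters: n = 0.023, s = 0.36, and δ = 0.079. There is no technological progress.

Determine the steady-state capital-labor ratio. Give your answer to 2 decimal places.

k* = 12.46

Steady state requires s·f(k) = (n + δ)·k, i.e. s·k^α = (n + δ)·k.
Dividing both sides by k: k^(1−α) = s / (n + δ).
k^0.5 = 0.36 / (0.023 + 0.079) = 0.36 / 0.102 = 3.5294
k* = 3.5294^(1/0.5) ≈ 12.4567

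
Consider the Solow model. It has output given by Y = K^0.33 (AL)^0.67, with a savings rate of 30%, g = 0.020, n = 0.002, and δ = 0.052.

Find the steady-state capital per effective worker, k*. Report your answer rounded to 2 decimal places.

k* ≈ 8.08

In steady state, investment equals break-even investment: s·k^α = (n + g + δ)·k.
Rearranging, k^(1−α) = s / (n + g + δ).
k^0.67 = 0.30 / (0.002 + 0.020 + 0.052) = 0.30 / 0.074 = 4.0541
k* = 4.0541^(1/0.67) ≈ 8.0780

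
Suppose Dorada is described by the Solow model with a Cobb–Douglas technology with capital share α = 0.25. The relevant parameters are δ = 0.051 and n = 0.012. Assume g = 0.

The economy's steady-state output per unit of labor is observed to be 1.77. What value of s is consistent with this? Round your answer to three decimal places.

s ≈ 0.349

Steady state requires s·f(k) = (n + δ)·k, i.e. s·k^α = (n + δ)·k.
Since y* = [s/(n + δ)]^(α/(1−α)), we have s/(n + δ) = (y*)^((1−α)/α) = 1.77^3 = 5.5452.
Therefore s = 5.5452 × (n + δ) = 5.5452 × 0.063 = 0.3493.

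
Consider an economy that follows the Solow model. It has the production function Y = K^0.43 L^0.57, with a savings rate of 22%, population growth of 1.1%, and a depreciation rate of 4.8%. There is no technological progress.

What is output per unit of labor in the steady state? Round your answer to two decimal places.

At the steady state, Δk = 0, so s·k^α = (n + δ)·k.
Dividing both sides by k: k^(1−α) = s / (n + δ).
k^0.57 = 0.22 / (0.011 + 0.048) = 0.22 / 0.059 = 3.7288
k* = 3.7288^(1/0.57) ≈ 10.0636
y* = (k*)^α = 10.0636^0.43 ≈ 2.6989

y* = 2.70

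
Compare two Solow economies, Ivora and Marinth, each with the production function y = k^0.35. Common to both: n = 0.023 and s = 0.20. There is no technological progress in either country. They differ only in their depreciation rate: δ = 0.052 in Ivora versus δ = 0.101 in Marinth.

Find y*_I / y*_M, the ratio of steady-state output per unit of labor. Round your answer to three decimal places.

y*_I / y*_M ≈ 1.311

Steady-state y* = [s/(n + δ)]^(α/(1−α)), so the ratio is [ (s_I/(n + δ)_I) / (s_M/(n + δ)_M) ]^0.5385.
s_I/(n + δ)_I = 0.20/0.075 = 2.6667; s_M/(n + δ)_M = 0.20/0.124 = 1.6129.
Ratio = (2.6667/1.6129)^0.5385 = 1.6534^0.5385 ≈ 1.3110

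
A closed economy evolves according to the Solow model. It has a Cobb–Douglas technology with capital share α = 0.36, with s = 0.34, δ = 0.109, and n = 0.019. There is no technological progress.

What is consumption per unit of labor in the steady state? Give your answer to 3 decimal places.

c* ≈ 1.143

Steady state requires s·f(k) = (n + δ)·k, i.e. s·k^α = (n + δ)·k.
Dividing both sides by k: k^(1−α) = s / (n + δ).
k^0.64 = 0.34 / (0.019 + 0.109) = 0.34 / 0.128 = 2.6563
k* = 2.6563^(1/0.64) ≈ 4.6019
y* = (k*)^α = 4.6019^0.36 ≈ 1.7324
c* = (1 − s)·y* = (1 − 0.34) × 1.7324 ≈ 1.1434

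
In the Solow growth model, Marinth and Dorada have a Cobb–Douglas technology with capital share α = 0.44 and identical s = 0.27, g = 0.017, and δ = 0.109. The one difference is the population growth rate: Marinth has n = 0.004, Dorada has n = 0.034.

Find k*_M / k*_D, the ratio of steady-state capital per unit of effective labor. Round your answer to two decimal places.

Steady-state k* = [s/(n + g + δ)]^(1/(1−α)), so the ratio is [ (s_M/(n + g + δ)_M) / (s_D/(n + g + δ)_D) ]^1.7857.
s_M/(n + g + δ)_M = 0.27/0.130 = 2.0769; s_D/(n + g + δ)_D = 0.27/0.160 = 1.6875.
Ratio = (2.0769/1.6875)^1.7857 = 1.2308^1.7857 ≈ 1.4489

k*_M / k*_D ≈ 1.45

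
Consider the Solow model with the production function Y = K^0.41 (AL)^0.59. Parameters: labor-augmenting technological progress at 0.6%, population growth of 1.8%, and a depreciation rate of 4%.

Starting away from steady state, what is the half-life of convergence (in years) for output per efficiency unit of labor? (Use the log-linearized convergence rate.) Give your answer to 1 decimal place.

Near the steady state the convergence rate is λ = (1 − α)(n + g + δ).
λ = (1 − 0.41) × 0.064 = 0.59 × 0.064 = 0.03776
Half-life = ln 2 / λ = 0.6931 / 0.03776 ≈ 18.36 years

t_½ ≈ 18.4 years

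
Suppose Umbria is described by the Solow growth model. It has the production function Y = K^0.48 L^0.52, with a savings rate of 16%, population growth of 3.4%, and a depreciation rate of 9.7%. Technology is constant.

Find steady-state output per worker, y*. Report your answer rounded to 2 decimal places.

y* ≈ 1.20

Steady state requires s·f(k) = (n + δ)·k, i.e. s·k^α = (n + δ)·k.
Rearranging, k^(1−α) = s / (n + δ).
k^0.52 = 0.16 / (0.034 + 0.097) = 0.16 / 0.131 = 1.2214
k* = 1.2214^(1/0.52) ≈ 1.4690
y* = (k*)^α = 1.4690^0.48 ≈ 1.2027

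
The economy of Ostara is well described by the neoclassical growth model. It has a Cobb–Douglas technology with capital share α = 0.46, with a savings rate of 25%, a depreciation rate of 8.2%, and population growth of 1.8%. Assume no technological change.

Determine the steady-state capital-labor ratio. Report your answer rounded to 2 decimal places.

k* = 5.46

In steady state, investment equals break-even investment: s·k^α = (n + δ)·k.
Rearranging, k^(1−α) = s / (n + δ).
k^0.54 = 0.25 / (0.018 + 0.082) = 0.25 / 0.100 = 2.5000
k* = 2.5000^(1/0.54) ≈ 5.4566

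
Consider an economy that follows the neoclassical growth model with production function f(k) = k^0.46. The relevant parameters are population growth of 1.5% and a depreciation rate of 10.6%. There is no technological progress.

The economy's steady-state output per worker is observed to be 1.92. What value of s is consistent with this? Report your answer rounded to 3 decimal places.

s ≈ 0.260

At the steady state, Δk = 0, so s·k^α = (n + δ)·k.
Since y* = [s/(n + δ)]^(α/(1−α)), we have s/(n + δ) = (y*)^((1−α)/α) = 1.92^1.1739 = 2.1506.
Therefore s = 2.1506 × (n + δ) = 2.1506 × 0.121 = 0.2602.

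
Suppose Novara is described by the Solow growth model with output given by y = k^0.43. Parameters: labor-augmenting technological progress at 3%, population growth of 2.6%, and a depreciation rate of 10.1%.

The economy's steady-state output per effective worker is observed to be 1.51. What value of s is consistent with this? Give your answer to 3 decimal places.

In steady state, investment equals break-even investment: s·k^α = (n + g + δ)·k.
Since y* = [s/(n + g + δ)]^(α/(1−α)), we have s/(n + g + δ) = (y*)^((1−α)/α) = 1.51^1.3256 = 1.7268.
Therefore s = 1.7268 × (n + g + δ) = 1.7268 × 0.157 = 0.2711.

s ≈ 0.271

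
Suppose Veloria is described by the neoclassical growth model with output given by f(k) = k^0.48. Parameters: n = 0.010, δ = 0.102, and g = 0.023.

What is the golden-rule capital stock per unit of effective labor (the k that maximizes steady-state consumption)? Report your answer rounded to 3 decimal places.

k_gold ≈ 11.467

The golden rule sets f'(k) = n + g + δ, i.e. α·k^(α−1) = n + g + δ.
So k^(1−α) = α / (n + g + δ) = 0.48 / 0.135 = 3.5556.
k_gold = 3.5556^(1/0.52) ≈ 11.4669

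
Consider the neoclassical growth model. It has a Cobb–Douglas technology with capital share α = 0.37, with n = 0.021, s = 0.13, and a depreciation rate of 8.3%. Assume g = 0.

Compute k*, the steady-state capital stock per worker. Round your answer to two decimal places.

Steady state requires s·f(k) = (n + δ)·k, i.e. s·k^α = (n + δ)·k.
Dividing both sides by k: k^(1−α) = s / (n + δ).
k^0.63 = 0.13 / (0.021 + 0.083) = 0.13 / 0.104 = 1.2500
k* = 1.2500^(1/0.63) ≈ 1.4250

k* = 1.43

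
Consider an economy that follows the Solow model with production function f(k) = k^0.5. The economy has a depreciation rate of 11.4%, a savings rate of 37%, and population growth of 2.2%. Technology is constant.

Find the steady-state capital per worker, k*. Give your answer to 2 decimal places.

In steady state, investment equals break-even investment: s·k^α = (n + δ)·k.
Dividing both sides by k: k^(1−α) = s / (n + δ).
k^0.5 = 0.37 / (0.022 + 0.114) = 0.37 / 0.136 = 2.7206
k* = 2.7206^(1/0.5) ≈ 7.4017

k* = 7.40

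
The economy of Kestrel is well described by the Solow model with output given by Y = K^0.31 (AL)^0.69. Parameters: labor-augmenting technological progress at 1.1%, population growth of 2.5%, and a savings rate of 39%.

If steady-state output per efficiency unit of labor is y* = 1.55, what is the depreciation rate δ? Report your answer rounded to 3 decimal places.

δ ≈ 0.111

In steady state, investment equals break-even investment: s·k^α = (n + g + δ)·k.
Since y* = [s/(n + g + δ)]^(α/(1−α)), we have s/(n + g + δ) = (y*)^((1−α)/α) = 1.55^2.2258 = 2.6524.
Therefore n + g + δ = s / 2.6524 = 0.39 / 2.6524 = 0.1470, so δ = 0.1470 − 0.036 = 0.1110.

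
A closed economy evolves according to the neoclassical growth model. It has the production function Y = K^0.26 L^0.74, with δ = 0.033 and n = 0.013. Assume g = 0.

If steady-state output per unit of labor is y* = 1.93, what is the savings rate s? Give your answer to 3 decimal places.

s ≈ 0.299

In steady state, investment equals break-even investment: s·k^α = (n + δ)·k.
Since y* = [s/(n + δ)]^(α/(1−α)), we have s/(n + δ) = (y*)^((1−α)/α) = 1.93^2.8462 = 6.4976.
Therefore s = 6.4976 × (n + δ) = 6.4976 × 0.046 = 0.2989.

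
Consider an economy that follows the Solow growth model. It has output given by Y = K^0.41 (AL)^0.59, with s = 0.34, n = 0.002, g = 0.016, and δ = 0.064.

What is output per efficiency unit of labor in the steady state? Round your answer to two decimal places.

At the steady state, Δk = 0, so s·k^α = (n + g + δ)·k.
Dividing both sides by k: k^(1−α) = s / (n + g + δ).
k^0.59 = 0.34 / (0.002 + 0.016 + 0.064) = 0.34 / 0.082 = 4.1463
k* = 4.1463^(1/0.59) ≈ 11.1399
y* = (k*)^α = 11.1399^0.41 ≈ 2.6867

y* = 2.69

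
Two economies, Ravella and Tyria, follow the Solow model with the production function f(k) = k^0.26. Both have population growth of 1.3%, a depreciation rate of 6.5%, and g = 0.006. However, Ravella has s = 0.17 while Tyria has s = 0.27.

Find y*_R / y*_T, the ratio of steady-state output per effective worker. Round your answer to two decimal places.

Steady-state y* = [s/(n + g + δ)]^(α/(1−α)), so the ratio is [ (s_R/(n + g + δ)_R) / (s_T/(n + g + δ)_T) ]^0.3514.
s_R/(n + g + δ)_R = 0.17/0.084 = 2.0238; s_T/(n + g + δ)_T = 0.27/0.084 = 3.2143.
Ratio = (2.0238/3.2143)^0.3514 = 0.6296^0.3514 ≈ 0.8499

ratio ≈ 0.85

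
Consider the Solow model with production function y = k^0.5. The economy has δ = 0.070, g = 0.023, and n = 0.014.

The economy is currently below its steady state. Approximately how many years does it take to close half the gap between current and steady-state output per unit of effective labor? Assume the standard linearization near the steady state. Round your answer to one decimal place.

Near the steady state the convergence rate is λ = (1 − α)(n + g + δ).
λ = (1 − 0.5) × 0.107 = 0.5 × 0.107 = 0.0535
Half-life = ln 2 / λ = 0.6931 / 0.0535 ≈ 12.96 years

half-life ≈ 13.0 years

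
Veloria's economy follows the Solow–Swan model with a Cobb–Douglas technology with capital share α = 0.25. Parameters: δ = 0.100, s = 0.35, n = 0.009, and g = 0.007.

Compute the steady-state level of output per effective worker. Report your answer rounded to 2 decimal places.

In steady state, investment equals break-even investment: s·k^α = (n + g + δ)·k.
Dividing both sides by k: k^(1−α) = s / (n + g + δ).
k^0.75 = 0.35 / (0.009 + 0.007 + 0.100) = 0.35 / 0.116 = 3.0172
k* = 3.0172^(1/0.75) ≈ 4.3599
y* = (k*)^α = 4.3599^0.25 ≈ 1.4450

y* ≈ 1.45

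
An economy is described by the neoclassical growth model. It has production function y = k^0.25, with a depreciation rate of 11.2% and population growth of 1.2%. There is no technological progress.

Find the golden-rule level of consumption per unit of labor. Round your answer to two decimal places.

c_gold ≈ 0.95

At the golden rule, f'(k) = n + δ, so α·k^(α−1) = n + δ and k_gold = (α/(n + δ))^(1/(1−α)).
k_gold = (0.25/0.124)^(1/0.75) = 2.0161^1.3333 ≈ 2.5469
c_gold = f(k_gold) − (n + δ)·k_gold = 1.2633 − 0.124×2.5469 ≈ 0.9475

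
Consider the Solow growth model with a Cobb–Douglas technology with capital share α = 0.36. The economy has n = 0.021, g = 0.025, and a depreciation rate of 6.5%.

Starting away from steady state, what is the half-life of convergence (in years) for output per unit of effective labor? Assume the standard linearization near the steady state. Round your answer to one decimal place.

about 9.8 years

Near the steady state the convergence rate is λ = (1 − α)(n + g + δ).
λ = (1 − 0.36) × 0.111 = 0.64 × 0.111 = 0.07104
Half-life = ln 2 / λ = 0.6931 / 0.07104 ≈ 9.76 years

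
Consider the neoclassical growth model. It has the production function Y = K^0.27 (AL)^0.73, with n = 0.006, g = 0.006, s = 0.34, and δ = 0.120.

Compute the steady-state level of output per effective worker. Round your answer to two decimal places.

In steady state, investment equals break-even investment: s·k^α = (n + g + δ)·k.
Dividing both sides by k: k^(1−α) = s / (n + g + δ).
k^0.73 = 0.34 / (0.006 + 0.006 + 0.120) = 0.34 / 0.132 = 2.5758
k* = 2.5758^(1/0.73) ≈ 3.6551
y* = (k*)^α = 3.6551^0.27 ≈ 1.4190

y* ≈ 1.42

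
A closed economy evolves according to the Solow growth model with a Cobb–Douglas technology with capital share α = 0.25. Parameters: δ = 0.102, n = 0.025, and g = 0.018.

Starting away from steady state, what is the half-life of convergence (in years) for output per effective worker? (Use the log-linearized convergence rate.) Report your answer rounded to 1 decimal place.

Near the steady state the convergence rate is λ = (1 − α)(n + g + δ).
λ = (1 − 0.25) × 0.145 = 0.75 × 0.145 = 0.10875
Half-life = ln 2 / λ = 0.6931 / 0.10875 ≈ 6.37 years

half-life ≈ 6.4 years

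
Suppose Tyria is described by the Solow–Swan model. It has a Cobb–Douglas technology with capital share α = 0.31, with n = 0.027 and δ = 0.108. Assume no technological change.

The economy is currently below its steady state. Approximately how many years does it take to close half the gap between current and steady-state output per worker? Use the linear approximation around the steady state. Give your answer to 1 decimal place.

Near the steady state the convergence rate is λ = (1 − α)(n + δ).
λ = (1 − 0.31) × 0.135 = 0.69 × 0.135 = 0.09315
Half-life = ln 2 / λ = 0.6931 / 0.09315 ≈ 7.44 years

about 7.4 years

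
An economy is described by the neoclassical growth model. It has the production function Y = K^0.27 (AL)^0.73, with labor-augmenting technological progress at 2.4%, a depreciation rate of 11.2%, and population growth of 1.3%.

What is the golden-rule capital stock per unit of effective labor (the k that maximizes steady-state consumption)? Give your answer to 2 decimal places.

The golden rule sets f'(k) = n + g + δ, i.e. α·k^(α−1) = n + g + δ.
So k^(1−α) = α / (n + g + δ) = 0.27 / 0.149 = 1.8121.
k_gold = 1.8121^(1/0.73) ≈ 2.2577

k_gold ≈ 2.26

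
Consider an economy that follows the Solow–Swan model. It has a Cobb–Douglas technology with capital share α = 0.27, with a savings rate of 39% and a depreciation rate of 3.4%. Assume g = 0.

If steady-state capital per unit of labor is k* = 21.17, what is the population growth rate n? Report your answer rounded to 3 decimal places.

At the steady state, Δk = 0, so s·k^α = (n + δ)·k.
So s / (n + δ) = (k*)^(1−α) = 21.17^0.73 = 9.2849.
Therefore n + δ = s / 9.2849 = 0.39 / 9.2849 = 0.0420, so n = 0.0420 − 0.034 = 0.0080.

n ≈ 0.008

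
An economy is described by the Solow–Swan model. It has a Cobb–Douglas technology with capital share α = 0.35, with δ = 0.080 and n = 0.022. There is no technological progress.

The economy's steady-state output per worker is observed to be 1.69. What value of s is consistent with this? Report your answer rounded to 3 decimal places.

s ≈ 0.270

At the steady state, Δk = 0, so s·k^α = (n + δ)·k.
Since y* = [s/(n + δ)]^(α/(1−α)), we have s/(n + δ) = (y*)^((1−α)/α) = 1.69^1.8571 = 2.6498.
Therefore s = 2.6498 × (n + δ) = 2.6498 × 0.102 = 0.2703.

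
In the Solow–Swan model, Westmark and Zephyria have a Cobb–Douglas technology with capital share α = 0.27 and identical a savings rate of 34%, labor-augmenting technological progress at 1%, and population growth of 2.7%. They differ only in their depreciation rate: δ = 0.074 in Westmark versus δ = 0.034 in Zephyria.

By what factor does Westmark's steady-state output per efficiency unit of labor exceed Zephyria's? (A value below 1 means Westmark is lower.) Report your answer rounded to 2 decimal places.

Steady-state y* = [s/(n + g + δ)]^(α/(1−α)), so the ratio is [ (s_W/(n + g + δ)_W) / (s_Z/(n + g + δ)_Z) ]^0.3699.
s_W/(n + g + δ)_W = 0.34/0.111 = 3.0631; s_Z/(n + g + δ)_Z = 0.34/0.071 = 4.7887.
Ratio = (3.0631/4.7887)^0.3699 = 0.6397^0.3699 ≈ 0.8477

ratio ≈ 0.85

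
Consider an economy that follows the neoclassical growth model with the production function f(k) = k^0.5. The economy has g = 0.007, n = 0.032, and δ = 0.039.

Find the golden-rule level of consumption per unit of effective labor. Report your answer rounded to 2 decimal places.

At the golden rule, f'(k) = n + g + δ, so α·k^(α−1) = n + g + δ and k_gold = (α/(n + g + δ))^(1/(1−α)).
k_gold = (0.5/0.078)^(1/0.5) = 6.4103^2 ≈ 41.0919
c_gold = f(k_gold) − (n + g + δ)·k_gold = 6.4103 − 0.078×41.0919 ≈ 3.2051

c_gold ≈ 3.21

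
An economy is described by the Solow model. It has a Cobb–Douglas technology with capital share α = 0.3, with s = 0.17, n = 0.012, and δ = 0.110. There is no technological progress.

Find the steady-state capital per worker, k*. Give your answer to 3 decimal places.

At the steady state, Δk = 0, so s·k^α = (n + δ)·k.
Dividing both sides by k: k^(1−α) = s / (n + δ).
k^0.7 = 0.17 / (0.012 + 0.110) = 0.17 / 0.122 = 1.3934
k* = 1.3934^(1/0.7) ≈ 1.6063

k* ≈ 1.606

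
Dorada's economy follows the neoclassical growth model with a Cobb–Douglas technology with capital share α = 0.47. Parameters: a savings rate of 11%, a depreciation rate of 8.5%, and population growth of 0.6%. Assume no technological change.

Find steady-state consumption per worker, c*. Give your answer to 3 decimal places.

In steady state, investment equals break-even investment: s·k^α = (n + δ)·k.
Dividing both sides by k: k^(1−α) = s / (n + δ).
k^0.53 = 0.11 / (0.006 + 0.085) = 0.11 / 0.091 = 1.2088
k* = 1.2088^(1/0.53) ≈ 1.4302
y* = (k*)^α = 1.4302^0.47 ≈ 1.1831
c* = (1 − s)·y* = (1 − 0.11) × 1.1831 ≈ 1.0530

c* ≈ 1.053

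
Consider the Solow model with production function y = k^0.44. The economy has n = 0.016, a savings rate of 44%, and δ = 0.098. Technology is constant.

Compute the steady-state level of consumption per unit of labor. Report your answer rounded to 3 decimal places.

In steady state, investment equals break-even investment: s·k^α = (n + δ)·k.
Rearranging, k^(1−α) = s / (n + δ).
k^0.56 = 0.44 / (0.016 + 0.098) = 0.44 / 0.114 = 3.8596
k* = 3.8596^(1/0.56) ≈ 11.1531
y* = (k*)^α = 11.1531^0.44 ≈ 2.8897
c* = (1 − s)·y* = (1 − 0.44) × 2.8897 ≈ 1.6182

c* = 1.618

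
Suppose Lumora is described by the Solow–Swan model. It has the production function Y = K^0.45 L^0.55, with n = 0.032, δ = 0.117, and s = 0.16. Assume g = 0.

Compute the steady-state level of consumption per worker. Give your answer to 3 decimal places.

c* = 0.890

Steady state requires s·f(k) = (n + δ)·k, i.e. s·k^α = (n + δ)·k.
Rearranging, k^(1−α) = s / (n + δ).
k^0.55 = 0.16 / (0.032 + 0.117) = 0.16 / 0.149 = 1.0738
k* = 1.0738^(1/0.55) ≈ 1.1382
y* = (k*)^α = 1.1382^0.45 ≈ 1.0600
c* = (1 − s)·y* = (1 − 0.16) × 1.0600 ≈ 0.8904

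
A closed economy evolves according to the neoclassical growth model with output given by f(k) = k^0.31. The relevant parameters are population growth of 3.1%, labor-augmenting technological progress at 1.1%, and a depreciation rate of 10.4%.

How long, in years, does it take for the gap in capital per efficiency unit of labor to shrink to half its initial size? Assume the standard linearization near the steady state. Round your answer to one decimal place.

Near the steady state the convergence rate is λ = (1 − α)(n + g + δ).
λ = (1 − 0.31) × 0.146 = 0.69 × 0.146 = 0.10074
Half-life = ln 2 / λ = 0.6931 / 0.10074 ≈ 6.88 years

about 6.9 years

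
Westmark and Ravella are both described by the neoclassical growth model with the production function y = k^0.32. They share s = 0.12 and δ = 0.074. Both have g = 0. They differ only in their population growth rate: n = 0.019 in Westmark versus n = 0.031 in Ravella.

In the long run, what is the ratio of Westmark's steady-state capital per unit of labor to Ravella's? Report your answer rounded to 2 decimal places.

k*_W / k*_R ≈ 1.20

Steady-state k* = [s/(n + δ)]^(1/(1−α)), so the ratio is [ (s_W/(n + δ)_W) / (s_R/(n + δ)_R) ]^1.4706.
s_W/(n + δ)_W = 0.12/0.093 = 1.2903; s_R/(n + δ)_R = 0.12/0.105 = 1.1429.
Ratio = (1.2903/1.1429)^1.4706 = 1.1290^1.4706 ≈ 1.1953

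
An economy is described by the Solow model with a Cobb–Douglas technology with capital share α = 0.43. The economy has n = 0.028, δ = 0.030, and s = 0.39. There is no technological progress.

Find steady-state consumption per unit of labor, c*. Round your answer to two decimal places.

c* = 2.57

Steady state requires s·f(k) = (n + δ)·k, i.e. s·k^α = (n + δ)·k.
Rearranging, k^(1−α) = s / (n + δ).
k^0.57 = 0.39 / (0.028 + 0.030) = 0.39 / 0.058 = 6.7241
k* = 6.7241^(1/0.57) ≈ 28.3133
y* = (k*)^α = 28.3133^0.43 ≈ 4.2107
c* = (1 − s)·y* = (1 − 0.39) × 4.2107 ≈ 2.5685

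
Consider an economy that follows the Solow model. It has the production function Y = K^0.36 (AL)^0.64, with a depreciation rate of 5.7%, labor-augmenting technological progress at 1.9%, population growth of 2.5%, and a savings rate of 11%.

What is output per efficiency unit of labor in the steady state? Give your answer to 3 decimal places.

y* = 1.049

In steady state, investment equals break-even investment: s·k^α = (n + g + δ)·k.
Dividing both sides by k: k^(1−α) = s / (n + g + δ).
k^0.64 = 0.11 / (0.025 + 0.019 + 0.057) = 0.11 / 0.101 = 1.0891
k* = 1.0891^(1/0.64) ≈ 1.1427
y* = (k*)^α = 1.1427^0.36 ≈ 1.0492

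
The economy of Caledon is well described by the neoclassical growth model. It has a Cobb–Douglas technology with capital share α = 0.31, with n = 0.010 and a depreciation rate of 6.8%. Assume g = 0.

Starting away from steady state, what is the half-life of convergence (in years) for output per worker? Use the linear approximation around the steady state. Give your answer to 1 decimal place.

Near the steady state the convergence rate is λ = (1 − α)(n + δ).
λ = (1 − 0.31) × 0.078 = 0.69 × 0.078 = 0.05382
Half-life = ln 2 / λ = 0.6931 / 0.05382 ≈ 12.88 years

half-life ≈ 12.9 years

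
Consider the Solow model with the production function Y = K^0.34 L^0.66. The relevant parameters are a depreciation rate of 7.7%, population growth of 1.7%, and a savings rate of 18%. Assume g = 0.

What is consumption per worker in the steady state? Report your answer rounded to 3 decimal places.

c* = 1.146

In steady state, investment equals break-even investment: s·k^α = (n + δ)·k.
Rearranging, k^(1−α) = s / (n + δ).
k^0.66 = 0.18 / (0.017 + 0.077) = 0.18 / 0.094 = 1.9149
k* = 1.9149^(1/0.66) ≈ 2.6760
y* = (k*)^α = 2.6760^0.34 ≈ 1.3975
c* = (1 − s)·y* = (1 − 0.18) × 1.3975 ≈ 1.1460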